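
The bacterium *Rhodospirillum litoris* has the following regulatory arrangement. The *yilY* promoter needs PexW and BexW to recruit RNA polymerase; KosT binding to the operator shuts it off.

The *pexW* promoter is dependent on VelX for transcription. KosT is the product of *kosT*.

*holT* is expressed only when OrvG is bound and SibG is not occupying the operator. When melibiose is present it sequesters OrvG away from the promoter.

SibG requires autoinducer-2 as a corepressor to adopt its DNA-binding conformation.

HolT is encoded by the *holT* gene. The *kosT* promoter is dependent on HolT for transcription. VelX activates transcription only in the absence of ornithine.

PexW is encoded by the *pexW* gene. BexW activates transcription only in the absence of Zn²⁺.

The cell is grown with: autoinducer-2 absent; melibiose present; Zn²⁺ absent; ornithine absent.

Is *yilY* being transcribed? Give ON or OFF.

Ornithine is absent, so VelX is active.
No repressor is bound and VelX is active, so *pexW* is transcribed.
So PexW is produced and active.
Autoinducer-2 is absent, so SibG is inactive.
Melibiose is present, so OrvG is inactive.
Required activator OrvG is absent, so *holT* is not transcribed.
So HolT is not produced.
Required activator HolT is absent, so *kosT* is not transcribed.
So KosT is not produced.
Zn²⁺ is absent, so BexW is active.
No repressor is bound and PexW and BexW are active, so *yilY* is transcribed.

ON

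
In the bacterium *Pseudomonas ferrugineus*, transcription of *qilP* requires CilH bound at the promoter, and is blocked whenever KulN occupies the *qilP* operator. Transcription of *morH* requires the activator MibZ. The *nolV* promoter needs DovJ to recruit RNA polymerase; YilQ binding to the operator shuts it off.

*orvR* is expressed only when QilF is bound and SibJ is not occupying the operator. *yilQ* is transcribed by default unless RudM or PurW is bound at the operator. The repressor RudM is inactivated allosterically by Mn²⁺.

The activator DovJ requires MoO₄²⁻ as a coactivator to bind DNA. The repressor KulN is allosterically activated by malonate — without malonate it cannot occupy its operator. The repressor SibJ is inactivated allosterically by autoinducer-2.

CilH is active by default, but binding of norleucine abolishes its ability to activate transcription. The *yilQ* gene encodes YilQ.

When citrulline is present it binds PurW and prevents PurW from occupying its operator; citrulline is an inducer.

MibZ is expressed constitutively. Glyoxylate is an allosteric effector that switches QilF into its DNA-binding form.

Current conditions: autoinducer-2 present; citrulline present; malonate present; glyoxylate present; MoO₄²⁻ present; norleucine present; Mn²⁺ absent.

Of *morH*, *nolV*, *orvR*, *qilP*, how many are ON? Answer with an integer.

3

MibZ is produced constitutively and is active.
No repressor is bound and MibZ is active, so *morH* is transcribed.
→ *morH* is ON.
Mn²⁺ is absent, so RudM is active.
Citrulline is present, so PurW is inactive.
With repressor RudM bound, *yilQ* is not transcribed.
So YilQ is not produced.
MoO₄²⁻ is present, so DovJ is active.
No repressor is bound and DovJ is active, so *nolV* is transcribed.
→ *nolV* is ON.
Glyoxylate is present, so QilF is active.
Autoinducer-2 is present, so SibJ is inactive.
No repressor is bound and QilF is active, so *orvR* is transcribed.
→ *orvR* is ON.
Norleucine is present, so CilH is inactive.
Malonate is present, so KulN is active.
With repressor KulN bound, *qilP* is not transcribed.
→ *qilP* is OFF.
3 of the 4 genes are transcribed.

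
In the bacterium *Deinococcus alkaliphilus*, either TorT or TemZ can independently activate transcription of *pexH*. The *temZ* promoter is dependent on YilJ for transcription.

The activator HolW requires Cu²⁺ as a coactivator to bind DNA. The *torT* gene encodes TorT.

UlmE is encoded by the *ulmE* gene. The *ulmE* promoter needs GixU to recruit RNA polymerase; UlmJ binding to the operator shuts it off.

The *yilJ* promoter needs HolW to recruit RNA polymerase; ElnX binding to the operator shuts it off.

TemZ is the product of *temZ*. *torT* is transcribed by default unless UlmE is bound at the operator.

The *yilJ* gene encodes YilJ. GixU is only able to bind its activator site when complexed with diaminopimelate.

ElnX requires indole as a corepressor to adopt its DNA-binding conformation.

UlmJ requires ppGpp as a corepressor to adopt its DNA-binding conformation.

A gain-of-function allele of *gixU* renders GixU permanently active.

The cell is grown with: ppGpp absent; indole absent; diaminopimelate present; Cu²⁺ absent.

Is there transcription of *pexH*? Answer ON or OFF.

ppGpp is absent, so UlmJ is inactive.
GixU is constitutively active in this strain.
No repressor is bound and GixU is active, so *ulmE* is transcribed.
So UlmE is produced and active.
With repressor UlmE bound, *torT* is not transcribed.
So TorT is not produced.
Cu²⁺ is absent, so HolW is inactive.
Indole is absent, so ElnX is inactive.
Required activator HolW is absent, so *yilJ* is not transcribed.
So YilJ is not produced.
Required activator YilJ is absent, so *temZ* is not transcribed.
So TemZ is not produced.
No activator is available at the *pexH* promoter, so *pexH* is not transcribed.

OFF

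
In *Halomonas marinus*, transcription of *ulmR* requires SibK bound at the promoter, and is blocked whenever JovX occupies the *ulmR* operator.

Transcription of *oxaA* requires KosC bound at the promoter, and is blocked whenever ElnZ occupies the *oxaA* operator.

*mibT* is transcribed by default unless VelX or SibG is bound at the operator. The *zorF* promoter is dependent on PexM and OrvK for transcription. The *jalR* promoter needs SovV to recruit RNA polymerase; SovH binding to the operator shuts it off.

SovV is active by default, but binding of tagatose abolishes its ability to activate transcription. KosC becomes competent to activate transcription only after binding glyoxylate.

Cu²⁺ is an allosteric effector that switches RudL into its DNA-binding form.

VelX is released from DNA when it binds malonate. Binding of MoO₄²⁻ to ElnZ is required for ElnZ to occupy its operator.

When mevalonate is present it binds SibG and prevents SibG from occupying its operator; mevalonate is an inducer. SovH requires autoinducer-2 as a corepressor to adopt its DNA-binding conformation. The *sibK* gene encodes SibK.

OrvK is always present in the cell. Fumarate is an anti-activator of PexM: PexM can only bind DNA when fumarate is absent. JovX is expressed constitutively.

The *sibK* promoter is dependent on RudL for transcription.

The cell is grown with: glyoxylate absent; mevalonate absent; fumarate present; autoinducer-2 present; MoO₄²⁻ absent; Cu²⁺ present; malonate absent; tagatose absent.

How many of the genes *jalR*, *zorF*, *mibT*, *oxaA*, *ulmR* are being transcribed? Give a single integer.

0

Tagatose is absent, so SovV is active.
Autoinducer-2 is present, so SovH is active.
With repressor SovH bound, *jalR* is not transcribed.
→ *jalR* is OFF.
Fumarate is present, so PexM is inactive.
OrvK is produced constitutively and is active.
Required activator PexM is absent, so *zorF* is not transcribed.
→ *zorF* is OFF.
Malonate is absent, so VelX is active.
Mevalonate is absent, so SibG is active.
With repressor VelX bound, *mibT* is not transcribed.
→ *mibT* is OFF.
Glyoxylate is absent, so KosC is inactive.
MoO₄²⁻ is absent, so ElnZ is inactive.
Required activator KosC is absent, so *oxaA* is not transcribed.
→ *oxaA* is OFF.
Cu²⁺ is present, so RudL is active.
No repressor is bound and RudL is active, so *sibK* is transcribed.
So SibK is produced and active.
JovX is produced constitutively and is active.
With repressor JovX bound, *ulmR* is not transcribed.
→ *ulmR* is OFF.
0 of the 5 genes are transcribed.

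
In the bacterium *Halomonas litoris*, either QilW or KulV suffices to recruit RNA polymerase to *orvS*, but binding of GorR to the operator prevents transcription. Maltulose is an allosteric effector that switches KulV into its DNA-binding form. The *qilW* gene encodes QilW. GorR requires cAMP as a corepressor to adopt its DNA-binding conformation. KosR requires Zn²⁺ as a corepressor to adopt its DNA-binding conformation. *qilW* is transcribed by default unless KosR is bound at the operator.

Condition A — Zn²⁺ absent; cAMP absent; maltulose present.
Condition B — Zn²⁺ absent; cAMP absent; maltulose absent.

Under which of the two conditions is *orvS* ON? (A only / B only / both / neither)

both

Condition A:
Zn²⁺ is absent, so KosR is inactive.
With no repressor bound, *qilW* is transcribed.
So QilW is produced and active.
cAMP is absent, so GorR is inactive.
Maltulose is present, so KulV is active.
Activator QilW is present, so *orvS* is transcribed.
→ *orvS* is ON in A.
Condition B:
Zn²⁺ is absent, so KosR is inactive.
With no repressor bound, *qilW* is transcribed.
So QilW is produced and active.
cAMP is absent, so GorR is inactive.
Maltulose is absent, so KulV is inactive.
Activator QilW is present, so *orvS* is transcribed.
→ *orvS* is ON in B.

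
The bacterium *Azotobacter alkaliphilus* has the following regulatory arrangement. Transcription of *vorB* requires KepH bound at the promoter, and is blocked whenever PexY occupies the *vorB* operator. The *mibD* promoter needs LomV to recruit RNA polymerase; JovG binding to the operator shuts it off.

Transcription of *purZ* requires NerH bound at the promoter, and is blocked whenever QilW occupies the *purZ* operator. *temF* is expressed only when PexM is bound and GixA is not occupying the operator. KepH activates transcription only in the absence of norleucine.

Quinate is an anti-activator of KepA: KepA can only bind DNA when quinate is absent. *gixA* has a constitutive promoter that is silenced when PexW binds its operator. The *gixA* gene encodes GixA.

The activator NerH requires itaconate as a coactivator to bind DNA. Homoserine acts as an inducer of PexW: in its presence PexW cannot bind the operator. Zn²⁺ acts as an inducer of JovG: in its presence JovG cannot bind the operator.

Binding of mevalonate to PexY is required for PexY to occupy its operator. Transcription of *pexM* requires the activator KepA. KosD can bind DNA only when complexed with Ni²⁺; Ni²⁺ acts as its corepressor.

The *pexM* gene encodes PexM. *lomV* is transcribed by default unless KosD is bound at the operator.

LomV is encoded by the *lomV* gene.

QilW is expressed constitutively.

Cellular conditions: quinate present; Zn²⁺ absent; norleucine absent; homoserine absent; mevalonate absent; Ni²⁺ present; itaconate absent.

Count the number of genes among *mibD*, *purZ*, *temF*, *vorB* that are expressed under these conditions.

1

Zn²⁺ is absent, so JovG is active.
Ni²⁺ is present, so KosD is active.
With repressor KosD bound, *lomV* is not transcribed.
So LomV is not produced.
With repressor JovG bound, *mibD* is not transcribed.
→ *mibD* is OFF.
QilW is produced constitutively and is active.
Itaconate is absent, so NerH is inactive.
With repressor QilW bound, *purZ* is not transcribed.
→ *purZ* is OFF.
Quinate is present, so KepA is inactive.
Required activator KepA is absent, so *pexM* is not transcribed.
So PexM is not produced.
Homoserine is absent, so PexW is active.
With repressor PexW bound, *gixA* is not transcribed.
So GixA is not produced.
Required activator PexM is absent, so *temF* is not transcribed.
→ *temF* is OFF.
Mevalonate is absent, so PexY is inactive.
Norleucine is absent, so KepH is active.
No repressor is bound and KepH is active, so *vorB* is transcribed.
→ *vorB* is ON.
1 of the 4 genes is transcribed.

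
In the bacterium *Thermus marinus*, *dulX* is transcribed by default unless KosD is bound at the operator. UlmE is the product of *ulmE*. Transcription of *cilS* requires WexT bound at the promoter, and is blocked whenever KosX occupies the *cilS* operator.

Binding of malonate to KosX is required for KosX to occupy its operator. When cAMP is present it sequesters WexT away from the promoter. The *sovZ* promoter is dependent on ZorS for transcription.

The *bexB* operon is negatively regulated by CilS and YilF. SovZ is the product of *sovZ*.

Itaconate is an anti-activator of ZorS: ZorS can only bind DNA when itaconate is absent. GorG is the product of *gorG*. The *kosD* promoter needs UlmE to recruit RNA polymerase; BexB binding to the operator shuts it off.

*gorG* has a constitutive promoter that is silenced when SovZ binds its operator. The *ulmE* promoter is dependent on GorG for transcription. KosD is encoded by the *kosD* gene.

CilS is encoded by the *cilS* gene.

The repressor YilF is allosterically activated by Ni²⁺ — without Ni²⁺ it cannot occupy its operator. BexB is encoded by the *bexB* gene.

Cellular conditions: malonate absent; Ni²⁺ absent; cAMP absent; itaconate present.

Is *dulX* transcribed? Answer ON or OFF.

Itaconate is present, so ZorS is inactive.
Required activator ZorS is absent, so *sovZ* is not transcribed.
So SovZ is not produced.
With no repressor bound, *gorG* is transcribed.
So GorG is produced and active.
No repressor is bound and GorG is active, so *ulmE* is transcribed.
So UlmE is produced and active.
cAMP is absent, so WexT is active.
Malonate is absent, so KosX is inactive.
No repressor is bound and WexT is active, so *cilS* is transcribed.
So CilS is produced and active.
Ni²⁺ is absent, so YilF is inactive.
With repressor CilS bound, *bexB* is not transcribed.
So BexB is not produced.
No repressor is bound and UlmE is active, so *kosD* is transcribed.
So KosD is produced and active.
With repressor KosD bound, *dulX* is not transcribed.

OFF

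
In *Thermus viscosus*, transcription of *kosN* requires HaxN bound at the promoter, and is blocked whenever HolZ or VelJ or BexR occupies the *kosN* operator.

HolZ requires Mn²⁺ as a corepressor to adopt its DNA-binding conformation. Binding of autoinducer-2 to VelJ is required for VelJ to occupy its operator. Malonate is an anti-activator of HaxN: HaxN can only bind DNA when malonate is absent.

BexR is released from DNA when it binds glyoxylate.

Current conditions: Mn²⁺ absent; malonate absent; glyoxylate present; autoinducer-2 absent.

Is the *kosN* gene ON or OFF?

Mn²⁺ is absent, so HolZ is inactive.
Autoinducer-2 is absent, so VelJ is inactive.
Glyoxylate is present, so BexR is inactive.
Malonate is absent, so HaxN is active.
No repressor is bound and HaxN is active, so *kosN* is transcribed.

ON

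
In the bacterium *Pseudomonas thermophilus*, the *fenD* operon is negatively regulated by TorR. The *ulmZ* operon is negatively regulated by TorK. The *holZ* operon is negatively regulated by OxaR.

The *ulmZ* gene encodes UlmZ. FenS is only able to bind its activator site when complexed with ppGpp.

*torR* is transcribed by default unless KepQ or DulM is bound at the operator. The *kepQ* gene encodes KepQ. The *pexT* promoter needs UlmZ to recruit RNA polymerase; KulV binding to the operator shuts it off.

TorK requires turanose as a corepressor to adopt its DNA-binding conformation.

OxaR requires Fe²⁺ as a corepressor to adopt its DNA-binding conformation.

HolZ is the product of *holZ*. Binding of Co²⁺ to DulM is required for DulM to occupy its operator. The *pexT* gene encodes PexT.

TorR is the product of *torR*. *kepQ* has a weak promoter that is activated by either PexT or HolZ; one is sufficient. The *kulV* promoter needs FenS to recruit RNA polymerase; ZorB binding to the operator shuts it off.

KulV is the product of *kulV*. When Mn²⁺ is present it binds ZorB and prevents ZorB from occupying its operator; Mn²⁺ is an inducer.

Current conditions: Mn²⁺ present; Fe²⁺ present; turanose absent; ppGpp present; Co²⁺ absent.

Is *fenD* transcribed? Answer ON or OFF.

OFF

Mn²⁺ is present, so ZorB is inactive.
ppGpp is present, so FenS is active.
No repressor is bound and FenS is active, so *kulV* is transcribed.
So KulV is produced and active.
Turanose is absent, so TorK is inactive.
With no repressor bound, *ulmZ* is transcribed.
So UlmZ is produced and active.
With repressor KulV bound, *pexT* is not transcribed.
So PexT is not produced.
Fe²⁺ is present, so OxaR is active.
With repressor OxaR bound, *holZ* is not transcribed.
So HolZ is not produced.
No activator is available at the *kepQ* promoter, so *kepQ* is not transcribed.
So KepQ is not produced.
Co²⁺ is absent, so DulM is inactive.
With no repressor bound, *torR* is transcribed.
So TorR is produced and active.
With repressor TorR bound, *fenD* is not transcribed.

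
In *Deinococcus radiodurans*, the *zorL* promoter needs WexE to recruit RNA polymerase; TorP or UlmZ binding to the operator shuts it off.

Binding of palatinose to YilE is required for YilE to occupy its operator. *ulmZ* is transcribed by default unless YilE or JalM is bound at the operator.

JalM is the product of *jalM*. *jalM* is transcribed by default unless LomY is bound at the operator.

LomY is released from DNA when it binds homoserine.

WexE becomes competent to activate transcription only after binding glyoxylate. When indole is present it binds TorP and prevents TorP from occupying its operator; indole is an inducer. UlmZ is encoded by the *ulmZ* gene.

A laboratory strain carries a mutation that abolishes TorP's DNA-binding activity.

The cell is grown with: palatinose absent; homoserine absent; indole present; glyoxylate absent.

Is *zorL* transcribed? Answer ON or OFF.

Glyoxylate is absent, so WexE is inactive.
TorP is non-functional in this strain, so it has no effect.
Palatinose is absent, so YilE is inactive.
Homoserine is absent, so LomY is active.
With repressor LomY bound, *jalM* is not transcribed.
So JalM is not produced.
With no repressor bound, *ulmZ* is transcribed.
So UlmZ is produced and active.
With repressor UlmZ bound, *zorL* is not transcribed.

OFF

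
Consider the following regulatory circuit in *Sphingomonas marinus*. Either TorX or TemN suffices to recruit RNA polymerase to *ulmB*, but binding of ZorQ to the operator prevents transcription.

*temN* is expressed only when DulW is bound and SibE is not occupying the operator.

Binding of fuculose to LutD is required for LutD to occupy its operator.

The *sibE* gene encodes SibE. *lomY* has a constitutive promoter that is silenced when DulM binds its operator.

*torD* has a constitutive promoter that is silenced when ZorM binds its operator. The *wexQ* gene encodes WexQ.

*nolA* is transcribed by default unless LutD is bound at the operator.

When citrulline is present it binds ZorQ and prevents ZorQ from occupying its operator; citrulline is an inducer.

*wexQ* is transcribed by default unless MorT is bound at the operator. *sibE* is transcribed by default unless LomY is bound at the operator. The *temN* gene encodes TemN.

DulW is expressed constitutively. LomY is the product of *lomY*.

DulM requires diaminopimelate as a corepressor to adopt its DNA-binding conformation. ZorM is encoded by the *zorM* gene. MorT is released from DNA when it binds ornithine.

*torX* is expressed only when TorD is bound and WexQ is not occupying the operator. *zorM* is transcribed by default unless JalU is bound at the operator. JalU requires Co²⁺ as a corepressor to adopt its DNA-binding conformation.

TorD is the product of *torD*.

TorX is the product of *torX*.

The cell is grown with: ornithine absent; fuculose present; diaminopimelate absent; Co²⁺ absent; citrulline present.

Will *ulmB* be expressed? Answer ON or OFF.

ON

Citrulline is present, so ZorQ is inactive.
Ornithine is absent, so MorT is active.
With repressor MorT bound, *wexQ* is not transcribed.
So WexQ is not produced.
Co²⁺ is absent, so JalU is inactive.
With no repressor bound, *zorM* is transcribed.
So ZorM is produced and active.
With repressor ZorM bound, *torD* is not transcribed.
So TorD is not produced.
Required activator TorD is absent, so *torX* is not transcribed.
So TorX is not produced.
DulW is produced constitutively and is active.
Diaminopimelate is absent, so DulM is inactive.
With no repressor bound, *lomY* is transcribed.
So LomY is produced and active.
With repressor LomY bound, *sibE* is not transcribed.
So SibE is not produced.
No repressor is bound and DulW is active, so *temN* is transcribed.
So TemN is produced and active.
Activator TemN is present, so *ulmB* is transcribed.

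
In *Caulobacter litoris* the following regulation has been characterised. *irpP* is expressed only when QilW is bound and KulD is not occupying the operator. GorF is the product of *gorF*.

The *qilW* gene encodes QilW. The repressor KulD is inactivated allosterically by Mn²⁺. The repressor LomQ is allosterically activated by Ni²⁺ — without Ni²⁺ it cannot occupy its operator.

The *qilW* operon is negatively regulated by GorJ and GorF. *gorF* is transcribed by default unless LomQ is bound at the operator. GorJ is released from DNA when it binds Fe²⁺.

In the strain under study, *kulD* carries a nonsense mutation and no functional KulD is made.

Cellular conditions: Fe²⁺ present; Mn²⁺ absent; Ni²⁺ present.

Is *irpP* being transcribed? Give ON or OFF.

KulD is non-functional in this strain, so it has no effect.
Fe²⁺ is present, so GorJ is inactive.
Ni²⁺ is present, so LomQ is active.
With repressor LomQ bound, *gorF* is not transcribed.
So GorF is not produced.
With no repressor bound, *qilW* is transcribed.
So QilW is produced and active.
No repressor is bound and QilW is active, so *irpP* is transcribed.

ON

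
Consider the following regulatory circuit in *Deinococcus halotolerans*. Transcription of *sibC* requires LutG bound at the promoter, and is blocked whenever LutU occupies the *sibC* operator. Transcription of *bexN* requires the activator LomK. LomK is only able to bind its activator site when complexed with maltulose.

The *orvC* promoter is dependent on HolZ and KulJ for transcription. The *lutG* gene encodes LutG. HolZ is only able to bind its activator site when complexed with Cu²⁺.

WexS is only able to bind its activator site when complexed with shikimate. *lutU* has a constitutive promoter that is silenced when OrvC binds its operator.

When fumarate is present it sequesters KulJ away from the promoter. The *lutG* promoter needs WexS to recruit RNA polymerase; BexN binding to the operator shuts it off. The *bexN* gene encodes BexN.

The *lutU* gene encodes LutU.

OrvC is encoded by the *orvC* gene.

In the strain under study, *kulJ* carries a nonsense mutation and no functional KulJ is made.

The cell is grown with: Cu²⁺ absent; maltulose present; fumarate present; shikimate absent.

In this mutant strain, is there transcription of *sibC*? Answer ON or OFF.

OFF

Cu²⁺ is absent, so HolZ is inactive.
KulJ is non-functional in this strain, so it has no effect.
Required activator HolZ is absent, so *orvC* is not transcribed.
So OrvC is not produced.
With no repressor bound, *lutU* is transcribed.
So LutU is produced and active.
Shikimate is absent, so WexS is inactive.
Maltulose is present, so LomK is active.
No repressor is bound and LomK is active, so *bexN* is transcribed.
So BexN is produced and active.
With repressor BexN bound, *lutG* is not transcribed.
So LutG is not produced.
With repressor LutU bound, *sibC* is not transcribed.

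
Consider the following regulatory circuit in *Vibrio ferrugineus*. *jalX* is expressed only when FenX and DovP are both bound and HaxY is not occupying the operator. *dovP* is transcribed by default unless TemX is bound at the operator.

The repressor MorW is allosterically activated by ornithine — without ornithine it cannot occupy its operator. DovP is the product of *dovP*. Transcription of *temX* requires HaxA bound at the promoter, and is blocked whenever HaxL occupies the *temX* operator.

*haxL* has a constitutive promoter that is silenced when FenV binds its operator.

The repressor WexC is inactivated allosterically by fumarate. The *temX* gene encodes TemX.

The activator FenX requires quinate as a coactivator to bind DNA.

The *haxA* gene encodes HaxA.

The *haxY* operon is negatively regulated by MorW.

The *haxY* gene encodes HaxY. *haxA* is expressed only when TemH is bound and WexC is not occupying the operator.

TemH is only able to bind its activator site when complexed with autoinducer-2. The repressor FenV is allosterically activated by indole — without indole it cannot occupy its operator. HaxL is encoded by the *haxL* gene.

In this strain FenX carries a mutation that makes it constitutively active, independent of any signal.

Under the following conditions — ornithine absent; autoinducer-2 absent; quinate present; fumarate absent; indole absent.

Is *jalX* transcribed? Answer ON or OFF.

FenX is constitutively active in this strain.
Ornithine is absent, so MorW is inactive.
With no repressor bound, *haxY* is transcribed.
So HaxY is produced and active.
Autoinducer-2 is absent, so TemH is inactive.
Fumarate is absent, so WexC is active.
With repressor WexC bound, *haxA* is not transcribed.
So HaxA is not produced.
Indole is absent, so FenV is inactive.
With no repressor bound, *haxL* is transcribed.
So HaxL is produced and active.
With repressor HaxL bound, *temX* is not transcribed.
So TemX is not produced.
With no repressor bound, *dovP* is transcribed.
So DovP is produced and active.
With repressor HaxY bound, *jalX* is not transcribed.

OFF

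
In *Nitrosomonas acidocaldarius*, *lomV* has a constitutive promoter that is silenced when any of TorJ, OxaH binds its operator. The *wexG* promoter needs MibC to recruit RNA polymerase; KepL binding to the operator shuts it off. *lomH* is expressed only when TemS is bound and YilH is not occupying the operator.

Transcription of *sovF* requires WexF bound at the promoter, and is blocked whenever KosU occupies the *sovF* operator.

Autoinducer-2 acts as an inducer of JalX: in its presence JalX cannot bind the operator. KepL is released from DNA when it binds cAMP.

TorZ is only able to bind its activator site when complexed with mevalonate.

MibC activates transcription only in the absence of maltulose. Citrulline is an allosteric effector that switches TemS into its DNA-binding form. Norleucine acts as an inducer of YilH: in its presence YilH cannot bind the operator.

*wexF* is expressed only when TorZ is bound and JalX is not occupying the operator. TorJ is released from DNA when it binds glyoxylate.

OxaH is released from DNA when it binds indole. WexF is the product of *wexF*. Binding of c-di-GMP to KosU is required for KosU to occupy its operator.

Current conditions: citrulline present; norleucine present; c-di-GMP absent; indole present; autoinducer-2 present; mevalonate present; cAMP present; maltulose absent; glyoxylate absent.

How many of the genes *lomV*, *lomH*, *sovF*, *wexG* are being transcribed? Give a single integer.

3

Glyoxylate is absent, so TorJ is active.
Indole is present, so OxaH is inactive.
With repressor TorJ bound, *lomV* is not transcribed.
→ *lomV* is OFF.
Citrulline is present, so TemS is active.
Norleucine is present, so YilH is inactive.
No repressor is bound and TemS is active, so *lomH* is transcribed.
→ *lomH* is ON.
Autoinducer-2 is present, so JalX is inactive.
Mevalonate is present, so TorZ is active.
No repressor is bound and TorZ is active, so *wexF* is transcribed.
So WexF is produced and active.
c-di-GMP is absent, so KosU is inactive.
No repressor is bound and WexF is active, so *sovF* is transcribed.
→ *sovF* is ON.
Maltulose is absent, so MibC is active.
cAMP is present, so KepL is inactive.
No repressor is bound and MibC is active, so *wexG* is transcribed.
→ *wexG* is ON.
3 of the 4 genes are transcribed.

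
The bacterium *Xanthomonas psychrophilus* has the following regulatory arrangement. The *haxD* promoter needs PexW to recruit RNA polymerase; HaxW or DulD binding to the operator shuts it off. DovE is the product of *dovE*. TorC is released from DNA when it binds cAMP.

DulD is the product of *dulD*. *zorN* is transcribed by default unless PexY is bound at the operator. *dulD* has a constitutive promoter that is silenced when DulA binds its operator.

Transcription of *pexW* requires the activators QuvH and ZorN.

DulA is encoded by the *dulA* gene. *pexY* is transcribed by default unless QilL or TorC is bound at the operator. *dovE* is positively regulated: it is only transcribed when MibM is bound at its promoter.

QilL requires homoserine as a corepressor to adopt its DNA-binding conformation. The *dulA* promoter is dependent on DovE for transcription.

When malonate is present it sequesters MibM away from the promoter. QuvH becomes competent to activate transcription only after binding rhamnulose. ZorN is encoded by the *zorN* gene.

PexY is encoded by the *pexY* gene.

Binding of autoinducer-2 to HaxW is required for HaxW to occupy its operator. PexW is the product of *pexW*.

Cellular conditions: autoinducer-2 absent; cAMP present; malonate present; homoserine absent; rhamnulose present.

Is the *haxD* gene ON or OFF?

OFF

Autoinducer-2 is absent, so HaxW is inactive.
Rhamnulose is present, so QuvH is active.
Homoserine is absent, so QilL is inactive.
cAMP is present, so TorC is inactive.
With no repressor bound, *pexY* is transcribed.
So PexY is produced and active.
With repressor PexY bound, *zorN* is not transcribed.
So ZorN is not produced.
Required activator ZorN is absent, so *pexW* is not transcribed.
So PexW is not produced.
Malonate is present, so MibM is inactive.
Required activator MibM is absent, so *dovE* is not transcribed.
So DovE is not produced.
Required activator DovE is absent, so *dulA* is not transcribed.
So DulA is not produced.
With no repressor bound, *dulD* is transcribed.
So DulD is produced and active.
With repressor DulD bound, *haxD* is not transcribed.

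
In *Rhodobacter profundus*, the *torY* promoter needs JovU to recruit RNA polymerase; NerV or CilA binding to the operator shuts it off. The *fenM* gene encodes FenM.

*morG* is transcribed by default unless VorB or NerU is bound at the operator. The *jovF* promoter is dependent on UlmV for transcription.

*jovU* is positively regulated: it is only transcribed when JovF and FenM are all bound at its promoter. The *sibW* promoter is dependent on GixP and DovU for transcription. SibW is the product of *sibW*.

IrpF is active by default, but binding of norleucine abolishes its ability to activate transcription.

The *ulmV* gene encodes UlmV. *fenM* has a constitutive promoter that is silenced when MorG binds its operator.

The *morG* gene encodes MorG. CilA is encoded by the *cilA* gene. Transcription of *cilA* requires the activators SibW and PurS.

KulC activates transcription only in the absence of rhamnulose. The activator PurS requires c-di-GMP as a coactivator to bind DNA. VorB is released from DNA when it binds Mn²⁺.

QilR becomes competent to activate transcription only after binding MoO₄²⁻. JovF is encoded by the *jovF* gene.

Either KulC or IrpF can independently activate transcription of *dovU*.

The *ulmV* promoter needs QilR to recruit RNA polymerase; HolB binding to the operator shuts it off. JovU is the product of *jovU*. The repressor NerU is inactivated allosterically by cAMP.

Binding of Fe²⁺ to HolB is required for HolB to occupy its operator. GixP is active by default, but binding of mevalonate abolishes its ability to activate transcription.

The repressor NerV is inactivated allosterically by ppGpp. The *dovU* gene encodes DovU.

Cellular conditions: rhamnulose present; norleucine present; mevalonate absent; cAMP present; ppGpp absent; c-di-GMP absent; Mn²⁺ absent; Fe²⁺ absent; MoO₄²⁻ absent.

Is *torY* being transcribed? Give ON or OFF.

ppGpp is absent, so NerV is active.
Fe²⁺ is absent, so HolB is inactive.
MoO₄²⁻ is absent, so QilR is inactive.
Required activator QilR is absent, so *ulmV* is not transcribed.
So UlmV is not produced.
Required activator UlmV is absent, so *jovF* is not transcribed.
So JovF is not produced.
Mn²⁺ is absent, so VorB is active.
cAMP is present, so NerU is inactive.
With repressor VorB bound, *morG* is not transcribed.
So MorG is not produced.
With no repressor bound, *fenM* is transcribed.
So FenM is produced and active.
Required activator JovF is absent, so *jovU* is not transcribed.
So JovU is not produced.
Mevalonate is absent, so GixP is active.
Rhamnulose is present, so KulC is inactive.
Norleucine is present, so IrpF is inactive.
No activator is available at the *dovU* promoter, so *dovU* is not transcribed.
So DovU is not produced.
Required activator DovU is absent, so *sibW* is not transcribed.
So SibW is not produced.
c-di-GMP is absent, so PurS is inactive.
Required activator SibW is absent, so *cilA* is not transcribed.
So CilA is not produced.
With repressor NerV bound, *torY* is not transcribed.

OFF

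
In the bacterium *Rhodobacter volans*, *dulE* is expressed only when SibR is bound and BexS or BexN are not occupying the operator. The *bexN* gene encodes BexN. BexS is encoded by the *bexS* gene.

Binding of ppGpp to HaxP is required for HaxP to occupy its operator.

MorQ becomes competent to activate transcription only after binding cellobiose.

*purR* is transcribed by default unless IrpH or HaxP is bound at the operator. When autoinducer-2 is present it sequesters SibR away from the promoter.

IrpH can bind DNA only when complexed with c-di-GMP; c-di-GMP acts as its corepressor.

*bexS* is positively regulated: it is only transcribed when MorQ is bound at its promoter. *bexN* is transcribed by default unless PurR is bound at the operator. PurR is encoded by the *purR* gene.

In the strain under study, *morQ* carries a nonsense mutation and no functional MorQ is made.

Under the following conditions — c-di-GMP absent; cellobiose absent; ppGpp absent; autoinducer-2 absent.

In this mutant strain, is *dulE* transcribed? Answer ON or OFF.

ON

MorQ is non-functional in this strain, so it has no effect.
Required activator MorQ is absent, so *bexS* is not transcribed.
So BexS is not produced.
c-di-GMP is absent, so IrpH is inactive.
ppGpp is absent, so HaxP is inactive.
With no repressor bound, *purR* is transcribed.
So PurR is produced and active.
With repressor PurR bound, *bexN* is not transcribed.
So BexN is not produced.
Autoinducer-2 is absent, so SibR is active.
No repressor is bound and SibR is active, so *dulE* is transcribed.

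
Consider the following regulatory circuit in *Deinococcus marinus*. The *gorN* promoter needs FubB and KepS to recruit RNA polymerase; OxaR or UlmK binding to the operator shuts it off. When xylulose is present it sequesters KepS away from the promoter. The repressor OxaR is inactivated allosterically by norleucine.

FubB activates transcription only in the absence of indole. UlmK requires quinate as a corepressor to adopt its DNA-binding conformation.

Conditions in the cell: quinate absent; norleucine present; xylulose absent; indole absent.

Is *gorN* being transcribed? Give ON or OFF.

Norleucine is present, so OxaR is inactive.
Indole is absent, so FubB is active.
Xylulose is absent, so KepS is active.
Quinate is absent, so UlmK is inactive.
No repressor is bound and FubB and KepS are active, so *gorN* is transcribed.

ON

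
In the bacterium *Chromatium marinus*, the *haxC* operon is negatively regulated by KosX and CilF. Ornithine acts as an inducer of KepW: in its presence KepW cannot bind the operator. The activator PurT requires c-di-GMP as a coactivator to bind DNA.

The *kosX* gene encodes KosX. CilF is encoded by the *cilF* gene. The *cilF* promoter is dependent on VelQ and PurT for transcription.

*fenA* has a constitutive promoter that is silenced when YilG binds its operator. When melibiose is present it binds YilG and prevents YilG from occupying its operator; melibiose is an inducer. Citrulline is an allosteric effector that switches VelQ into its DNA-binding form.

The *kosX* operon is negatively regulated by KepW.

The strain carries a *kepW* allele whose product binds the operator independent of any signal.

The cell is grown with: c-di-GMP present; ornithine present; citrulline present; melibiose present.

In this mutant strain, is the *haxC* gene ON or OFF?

OFF

KepW is constitutively active in this strain.
With repressor KepW bound, *kosX* is not transcribed.
So KosX is not produced.
Citrulline is present, so VelQ is active.
c-di-GMP is present, so PurT is active.
No repressor is bound and VelQ and PurT are active, so *cilF* is transcribed.
So CilF is produced and active.
With repressor CilF bound, *haxC* is not transcribed.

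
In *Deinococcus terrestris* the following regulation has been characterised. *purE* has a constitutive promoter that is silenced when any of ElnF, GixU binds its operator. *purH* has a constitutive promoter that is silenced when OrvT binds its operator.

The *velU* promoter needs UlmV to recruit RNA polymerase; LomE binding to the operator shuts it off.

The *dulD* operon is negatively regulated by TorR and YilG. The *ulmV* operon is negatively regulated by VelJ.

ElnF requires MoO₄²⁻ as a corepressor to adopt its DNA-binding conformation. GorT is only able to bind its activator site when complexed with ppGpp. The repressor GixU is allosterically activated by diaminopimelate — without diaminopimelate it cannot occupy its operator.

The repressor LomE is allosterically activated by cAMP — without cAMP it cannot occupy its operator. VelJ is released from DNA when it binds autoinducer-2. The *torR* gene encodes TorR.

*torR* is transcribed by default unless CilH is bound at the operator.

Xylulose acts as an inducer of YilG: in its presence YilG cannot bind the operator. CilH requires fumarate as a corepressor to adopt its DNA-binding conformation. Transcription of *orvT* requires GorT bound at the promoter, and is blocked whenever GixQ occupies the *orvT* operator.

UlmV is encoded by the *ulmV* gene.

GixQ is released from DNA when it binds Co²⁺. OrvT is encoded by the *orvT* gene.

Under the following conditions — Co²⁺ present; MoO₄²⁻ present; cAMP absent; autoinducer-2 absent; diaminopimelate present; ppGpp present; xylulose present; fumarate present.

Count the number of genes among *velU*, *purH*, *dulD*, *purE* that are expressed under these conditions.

1

Autoinducer-2 is absent, so VelJ is active.
With repressor VelJ bound, *ulmV* is not transcribed.
So UlmV is not produced.
cAMP is absent, so LomE is inactive.
Required activator UlmV is absent, so *velU* is not transcribed.
→ *velU* is OFF.
Co²⁺ is present, so GixQ is inactive.
ppGpp is present, so GorT is active.
No repressor is bound and GorT is active, so *orvT* is transcribed.
So OrvT is produced and active.
With repressor OrvT bound, *purH* is not transcribed.
→ *purH* is OFF.
Fumarate is present, so CilH is active.
With repressor CilH bound, *torR* is not transcribed.
So TorR is not produced.
Xylulose is present, so YilG is inactive.
With no repressor bound, *dulD* is transcribed.
→ *dulD* is ON.
MoO₄²⁻ is present, so ElnF is active.
Diaminopimelate is present, so GixU is active.
With repressor ElnF bound, *purE* is not transcribed.
→ *purE* is OFF.
1 of the 4 genes is transcribed.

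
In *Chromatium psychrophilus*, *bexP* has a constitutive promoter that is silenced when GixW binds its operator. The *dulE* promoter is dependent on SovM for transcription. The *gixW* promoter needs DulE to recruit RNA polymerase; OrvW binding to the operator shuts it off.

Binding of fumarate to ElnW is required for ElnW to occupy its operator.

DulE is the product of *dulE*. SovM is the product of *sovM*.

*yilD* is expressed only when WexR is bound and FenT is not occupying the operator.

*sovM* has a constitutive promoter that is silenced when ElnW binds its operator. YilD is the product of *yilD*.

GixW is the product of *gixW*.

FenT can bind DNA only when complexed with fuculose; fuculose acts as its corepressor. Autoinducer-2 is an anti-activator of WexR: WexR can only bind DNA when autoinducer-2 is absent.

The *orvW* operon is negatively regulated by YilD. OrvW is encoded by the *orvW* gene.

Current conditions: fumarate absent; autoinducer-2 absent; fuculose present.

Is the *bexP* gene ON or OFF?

ON

Fuculose is present, so FenT is active.
Autoinducer-2 is absent, so WexR is active.
With repressor FenT bound, *yilD* is not transcribed.
So YilD is not produced.
With no repressor bound, *orvW* is transcribed.
So OrvW is produced and active.
Fumarate is absent, so ElnW is inactive.
With no repressor bound, *sovM* is transcribed.
So SovM is produced and active.
No repressor is bound and SovM is active, so *dulE* is transcribed.
So DulE is produced and active.
With repressor OrvW bound, *gixW* is not transcribed.
So GixW is not produced.
With no repressor bound, *bexP* is transcribed.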